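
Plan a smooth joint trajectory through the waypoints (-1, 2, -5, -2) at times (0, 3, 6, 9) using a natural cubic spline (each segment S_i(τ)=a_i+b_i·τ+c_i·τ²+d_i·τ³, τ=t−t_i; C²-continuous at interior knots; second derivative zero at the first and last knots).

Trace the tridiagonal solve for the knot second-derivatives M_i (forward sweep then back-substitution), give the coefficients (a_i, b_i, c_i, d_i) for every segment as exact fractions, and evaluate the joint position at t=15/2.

Δ: Δ0=1, Δ1=-7/3, Δ2=1
row 1: diag=12, rhs=-20; c'=1/4, d'=-5/3
row 2: denom=12−3·1/4=45/4; d'=(20−3·-5/3)/(45/4)=20/9
back: M2=20/9
back: M1=-5/3−1/4·20/9=-20/9
M: M0=0, M1=-20/9, M2=20/9, M3=0
seg 0: a=-1, c=M0/2=0, d=(M1−M0)/(6·3)=-10/81, b=Δ0−h0·(2M0+M1)/6=19/9
seg 1: a=2, c=M1/2=-10/9, d=(M2−M1)/(6·3)=20/81, b=Δ1−h1·(2M1+M2)/6=-11/9
seg 2: a=-5, c=M2/2=10/9, d=(M3−M2)/(6·3)=-10/81, b=Δ2−h2·(2M2+M3)/6=-11/9
t_q=15/2 → seg 2, τ=3/2; S=-5+-11/9·τ+10/9·τ²+-10/81·τ³=-19/4

  seg 0: a=-1 b=19/9 c=0 d=-10/81
  seg 1: a=2 b=-11/9 c=-10/9 d=20/81
  seg 2: a=-5 b=-11/9 c=10/9 d=-10/81
S(15/2) = -19/4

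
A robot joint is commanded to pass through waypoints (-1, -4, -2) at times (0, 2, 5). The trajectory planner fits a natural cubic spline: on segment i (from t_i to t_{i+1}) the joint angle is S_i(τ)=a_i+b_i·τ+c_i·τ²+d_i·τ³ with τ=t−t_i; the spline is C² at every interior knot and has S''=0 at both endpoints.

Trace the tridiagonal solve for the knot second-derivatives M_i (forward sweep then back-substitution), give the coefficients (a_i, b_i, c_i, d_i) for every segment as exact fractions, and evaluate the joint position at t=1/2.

Δ: Δ0=-3/2, Δ1=2/3
row 1: diag=10, rhs=13; c'=3/10, d'=13/10
back: M1=13/10
M: M0=0, M1=13/10, M2=0
seg 0: a=-1, c=M0/2=0, d=(M1−M0)/(6·2)=13/120, b=Δ0−h0·(2M0+M1)/6=-29/15
seg 1: a=-4, c=M1/2=13/20, d=(M2−M1)/(6·3)=-13/180, b=Δ1−h1·(2M1+M2)/6=-19/30
t_q=1/2 → seg 0, τ=1/2; S=-1+-29/15·τ+0·τ²+13/120·τ³=-125/64

  seg 0: a=-1 b=-29/15 c=0 d=13/120
  seg 1: a=-4 b=-19/30 c=13/20 d=-13/180
S(1/2) = -125/64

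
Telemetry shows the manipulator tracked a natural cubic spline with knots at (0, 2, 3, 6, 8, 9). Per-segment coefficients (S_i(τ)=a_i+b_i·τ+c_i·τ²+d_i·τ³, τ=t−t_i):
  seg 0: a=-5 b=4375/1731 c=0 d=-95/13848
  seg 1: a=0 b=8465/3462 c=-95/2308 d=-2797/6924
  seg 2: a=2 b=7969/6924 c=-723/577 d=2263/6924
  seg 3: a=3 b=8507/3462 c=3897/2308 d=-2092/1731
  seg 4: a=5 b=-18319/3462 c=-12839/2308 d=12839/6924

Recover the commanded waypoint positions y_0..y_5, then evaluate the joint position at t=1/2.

y_0 = S_0(0) = a_0 = -5
y_1 = S_1(0) = a_1 = 0
y_2 = S_2(0) = a_2 = 2
y_3 = S_3(0) = a_3 = 3
y_4 = S_4(0) = a_4 = 5
y_5 = S_4(1) = -4
t_q=1/2 is in segment 0 (τ=1/2); S_0(τ)=-138005/36928

y_0=-5 y_1=0 y_2=2 y_3=3 y_4=5 y_5=-4
S(1/2) = -138005/36928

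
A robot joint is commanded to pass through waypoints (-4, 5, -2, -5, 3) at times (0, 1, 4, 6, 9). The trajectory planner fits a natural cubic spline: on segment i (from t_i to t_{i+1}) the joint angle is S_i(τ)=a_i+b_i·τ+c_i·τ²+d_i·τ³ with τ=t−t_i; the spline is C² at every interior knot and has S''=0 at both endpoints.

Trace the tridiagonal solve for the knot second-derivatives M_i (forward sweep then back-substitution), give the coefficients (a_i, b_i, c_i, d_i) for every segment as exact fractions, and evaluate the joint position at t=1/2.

Δ: Δ0=9, Δ1=-7/3, Δ2=-3/2, Δ3=8/3
row 1: diag=8, rhs=-68; c'=3/8, d'=-17/2
row 2: denom=10−3·3/8=71/8; d'=(5−3·-17/2)/(71/8)=244/71
row 3: denom=10−2·16/71=678/71; d'=(25−2·244/71)/(678/71)=429/226
back: M3=429/226
back: M2=244/71−16/71·429/226=340/113
back: M1=-17/2−3/8·340/113=-1088/113
M: M0=0, M1=-1088/113, M2=340/113, M3=429/226, M4=0
seg 0: a=-4, c=M0/2=0, d=(M1−M0)/(6·1)=-544/339, b=Δ0−h0·(2M0+M1)/6=3595/339
seg 1: a=5, c=M1/2=-544/113, d=(M2−M1)/(6·3)=238/339, b=Δ1−h1·(2M1+M2)/6=1963/339
seg 2: a=-2, c=M2/2=170/113, d=(M3−M2)/(6·2)=-251/2712, b=Δ2−h2·(2M2+M3)/6=-1403/339
seg 3: a=-5, c=M3/2=429/452, d=(M4−M3)/(6·3)=-143/1356, b=Δ3−h3·(2M3+M4)/6=521/678
t_q=1/2 → seg 0, τ=1/2; S=-4+3595/339·τ+0·τ²+-544/339·τ³=249/226

  seg 0: a=-4 b=3595/339 c=0 d=-544/339
  seg 1: a=5 b=1963/339 c=-544/113 d=238/339
  seg 2: a=-2 b=-1403/339 c=170/113 d=-251/2712
  seg 3: a=-5 b=521/678 c=429/452 d=-143/1356
S(1/2) = 249/226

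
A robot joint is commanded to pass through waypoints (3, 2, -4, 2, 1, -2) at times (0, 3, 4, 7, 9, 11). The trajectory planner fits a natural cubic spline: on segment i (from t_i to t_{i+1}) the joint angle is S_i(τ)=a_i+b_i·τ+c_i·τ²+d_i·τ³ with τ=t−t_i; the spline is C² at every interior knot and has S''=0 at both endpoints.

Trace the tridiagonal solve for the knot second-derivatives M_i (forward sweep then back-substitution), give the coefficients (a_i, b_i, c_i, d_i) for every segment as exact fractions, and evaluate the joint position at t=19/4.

  seg 0: a=3 b=4847/2106 c=0 d=-5549/18954
  seg 1: a=2 b=-5900/1053 c=-5549/2106 d=1571/702
  seg 2: a=-4 b=-8759/2106 c=4295/1053 d=-12799/18954
  seg 3: a=2 b=2192/1053 c=-1403/702 d=2981/8424
  seg 4: a=1 b=-3509/2106 c=175/1404 d=-175/8424
S(19/4) = -76525/14976

Δ: Δ0=-1/3, Δ1=-6, Δ2=2, Δ3=-1/2, Δ4=-3/2
row 1: diag=8, rhs=-34; c'=1/8, d'=-17/4
row 2: denom=8−1·1/8=63/8; d'=(48−1·-17/4)/(63/8)=418/63
row 3: denom=10−3·8/21=62/7; d'=(-15−3·418/63)/(62/7)=-733/186
row 4: denom=8−2·7/31=234/31; d'=(-6−2·-733/186)/(234/31)=175/702
back: M4=175/702
back: M3=-733/186−7/31·175/702=-1403/351
back: M2=418/63−8/21·-1403/351=8590/1053
back: M1=-17/4−1/8·8590/1053=-5549/1053
M: M0=0, M1=-5549/1053, M2=8590/1053, M3=-1403/351, M4=175/702, M5=0
seg 0: a=3, c=M0/2=0, d=(M1−M0)/(6·3)=-5549/18954, b=Δ0−h0·(2M0+M1)/6=4847/2106
seg 1: a=2, c=M1/2=-5549/2106, d=(M2−M1)/(6·1)=1571/702, b=Δ1−h1·(2M1+M2)/6=-5900/1053
seg 2: a=-4, c=M2/2=4295/1053, d=(M3−M2)/(6·3)=-12799/18954, b=Δ2−h2·(2M2+M3)/6=-8759/2106
seg 3: a=2, c=M3/2=-1403/702, d=(M4−M3)/(6·2)=2981/8424, b=Δ3−h3·(2M3+M4)/6=2192/1053
seg 4: a=1, c=M4/2=175/1404, d=(M5−M4)/(6·2)=-175/8424, b=Δ4−h4·(2M4+M5)/6=-3509/2106
t_q=19/4 → seg 2, τ=3/4; S=-4+-8759/2106·τ+4295/1053·τ²+-12799/18954·τ³=-76525/14976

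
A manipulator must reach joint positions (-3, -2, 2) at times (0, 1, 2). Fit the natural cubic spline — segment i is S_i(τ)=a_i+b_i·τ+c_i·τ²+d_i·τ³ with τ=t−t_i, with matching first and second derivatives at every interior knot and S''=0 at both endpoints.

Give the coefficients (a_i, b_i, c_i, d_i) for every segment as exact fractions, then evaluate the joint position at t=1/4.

Δ: Δ0=1, Δ1=4
row 1: diag=4, rhs=18; c'=1/4, d'=9/2
back: M1=9/2
M: M0=0, M1=9/2, M2=0
seg 0: a=-3, c=M0/2=0, d=(M1−M0)/(6·1)=3/4, b=Δ0−h0·(2M0+M1)/6=1/4
seg 1: a=-2, c=M1/2=9/4, d=(M2−M1)/(6·1)=-3/4, b=Δ1−h1·(2M1+M2)/6=5/2
t_q=1/4 → seg 0, τ=1/4; S=-3+1/4·τ+0·τ²+3/4·τ³=-749/256

  seg 0: a=-3 b=1/4 c=0 d=3/4
  seg 1: a=-2 b=5/2 c=9/4 d=-3/4
S(1/4) = -749/256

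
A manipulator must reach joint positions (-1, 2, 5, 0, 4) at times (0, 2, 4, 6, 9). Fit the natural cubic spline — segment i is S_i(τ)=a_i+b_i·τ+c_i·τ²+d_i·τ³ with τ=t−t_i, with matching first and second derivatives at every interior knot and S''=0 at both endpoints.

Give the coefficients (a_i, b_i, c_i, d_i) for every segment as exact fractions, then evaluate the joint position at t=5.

  seg 0: a=-1 b=248/213 c=0 d=143/1704
  seg 1: a=2 b=925/426 c=143/284 d=-715/1704
  seg 2: a=5 b=-181/213 c=-143/71 d=1013/1704
  seg 3: a=0 b=-755/426 c=441/284 d=-49/284
S(5) = 1551/568

Δ: Δ0=3/2, Δ1=3/2, Δ2=-5/2, Δ3=4/3
row 1: diag=8, rhs=0; c'=1/4, d'=0
row 2: denom=8−2·1/4=15/2; d'=(-24−2·0)/(15/2)=-16/5
row 3: denom=10−2·4/15=142/15; d'=(23−2·-16/5)/(142/15)=441/142
back: M3=441/142
back: M2=-16/5−4/15·441/142=-286/71
back: M1=0−1/4·-286/71=143/142
M: M0=0, M1=143/142, M2=-286/71, M3=441/142, M4=0
seg 0: a=-1, c=M0/2=0, d=(M1−M0)/(6·2)=143/1704, b=Δ0−h0·(2M0+M1)/6=248/213
seg 1: a=2, c=M1/2=143/284, d=(M2−M1)/(6·2)=-715/1704, b=Δ1−h1·(2M1+M2)/6=925/426
seg 2: a=5, c=M2/2=-143/71, d=(M3−M2)/(6·2)=1013/1704, b=Δ2−h2·(2M2+M3)/6=-181/213
seg 3: a=0, c=M3/2=441/284, d=(M4−M3)/(6·3)=-49/284, b=Δ3−h3·(2M3+M4)/6=-755/426
t_q=5 → seg 2, τ=1; S=5+-181/213·τ+-143/71·τ²+1013/1704·τ³=1551/568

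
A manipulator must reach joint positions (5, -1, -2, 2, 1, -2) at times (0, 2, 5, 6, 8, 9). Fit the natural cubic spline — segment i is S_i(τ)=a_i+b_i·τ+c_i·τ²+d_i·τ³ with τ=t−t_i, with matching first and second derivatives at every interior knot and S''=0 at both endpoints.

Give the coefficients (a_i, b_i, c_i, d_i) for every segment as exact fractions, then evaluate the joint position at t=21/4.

  seg 0: a=5 b=-5254/1659 c=0 d=277/6636
  seg 1: a=-1 b=-4423/1659 c=277/1106 d=583/3318
  seg 2: a=-2 b=11881/3318 c=1013/553 d=-4687/3318
  seg 3: a=2 b=4988/1659 c=-2661/1106 d=4331/13272
  seg 4: a=1 b=-8963/3318 c=-991/2212 d=991/6636
S(21/4) = -71661/70784

Δ: Δ0=-3, Δ1=-1/3, Δ2=4, Δ3=-1/2, Δ4=-3
row 1: diag=10, rhs=16; c'=3/10, d'=8/5
row 2: denom=8−3·3/10=71/10; d'=(26−3·8/5)/(71/10)=212/71
row 3: denom=6−1·10/71=416/71; d'=(-27−1·212/71)/(416/71)=-2129/416
row 4: denom=6−2·71/208=553/104; d'=(-15−2·-2129/416)/(553/104)=-991/1106
back: M4=-991/1106
back: M3=-2129/416−71/208·-991/1106=-2661/553
back: M2=212/71−10/71·-2661/553=2026/553
back: M1=8/5−3/10·2026/553=277/553
M: M0=0, M1=277/553, M2=2026/553, M3=-2661/553, M4=-991/1106, M5=0
seg 0: a=5, c=M0/2=0, d=(M1−M0)/(6·2)=277/6636, b=Δ0−h0·(2M0+M1)/6=-5254/1659
seg 1: a=-1, c=M1/2=277/1106, d=(M2−M1)/(6·3)=583/3318, b=Δ1−h1·(2M1+M2)/6=-4423/1659
seg 2: a=-2, c=M2/2=1013/553, d=(M3−M2)/(6·1)=-4687/3318, b=Δ2−h2·(2M2+M3)/6=11881/3318
seg 3: a=2, c=M3/2=-2661/1106, d=(M4−M3)/(6·2)=4331/13272, b=Δ3−h3·(2M3+M4)/6=4988/1659
seg 4: a=1, c=M4/2=-991/2212, d=(M5−M4)/(6·1)=991/6636, b=Δ4−h4·(2M4+M5)/6=-8963/3318
t_q=21/4 → seg 2, τ=1/4; S=-2+11881/3318·τ+1013/553·τ²+-4687/3318·τ³=-71661/70784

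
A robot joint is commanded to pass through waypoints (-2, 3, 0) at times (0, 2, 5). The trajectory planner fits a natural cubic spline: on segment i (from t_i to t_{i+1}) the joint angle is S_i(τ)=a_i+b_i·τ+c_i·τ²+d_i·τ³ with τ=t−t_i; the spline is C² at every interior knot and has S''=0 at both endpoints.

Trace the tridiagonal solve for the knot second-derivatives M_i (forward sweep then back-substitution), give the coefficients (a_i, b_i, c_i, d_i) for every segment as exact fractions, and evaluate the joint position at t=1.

Δ: Δ0=5/2, Δ1=-1
row 1: diag=10, rhs=-21; c'=3/10, d'=-21/10
back: M1=-21/10
M: M0=0, M1=-21/10, M2=0
seg 0: a=-2, c=M0/2=0, d=(M1−M0)/(6·2)=-7/40, b=Δ0−h0·(2M0+M1)/6=16/5
seg 1: a=3, c=M1/2=-21/20, d=(M2−M1)/(6·3)=7/60, b=Δ1−h1·(2M1+M2)/6=11/10
t_q=1 → seg 0, τ=1; S=-2+16/5·τ+0·τ²+-7/40·τ³=41/40

  seg 0: a=-2 b=16/5 c=0 d=-7/40
  seg 1: a=3 b=11/10 c=-21/20 d=7/60
S(1) = 41/40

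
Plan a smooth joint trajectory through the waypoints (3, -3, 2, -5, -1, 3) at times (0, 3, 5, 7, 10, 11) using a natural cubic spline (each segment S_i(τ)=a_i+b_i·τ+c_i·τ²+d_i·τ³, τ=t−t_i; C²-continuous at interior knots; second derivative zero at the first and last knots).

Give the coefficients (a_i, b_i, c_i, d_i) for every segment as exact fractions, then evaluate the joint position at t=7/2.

Δ: Δ0=-2, Δ1=5/2, Δ2=-7/2, Δ3=4/3, Δ4=4
row 1: diag=10, rhs=27; c'=1/5, d'=27/10
row 2: denom=8−2·1/5=38/5; d'=(-36−2·27/10)/(38/5)=-207/38
row 3: denom=10−2·5/19=180/19; d'=(29−2·-207/38)/(180/19)=379/90
row 4: denom=8−3·19/60=141/20; d'=(16−3·379/90)/(141/20)=202/423
back: M4=202/423
back: M3=379/90−19/60·202/423=5152/1269
back: M2=-207/38−5/19·5152/1269=-16537/2538
back: M1=27/10−1/5·-16537/2538=5080/1269
M: M0=0, M1=5080/1269, M2=-16537/2538, M3=5152/1269, M4=202/423, M5=0
seg 0: a=3, c=M0/2=0, d=(M1−M0)/(6·3)=2540/11421, b=Δ0−h0·(2M0+M1)/6=-5078/1269
seg 1: a=-3, c=M1/2=2540/1269, d=(M2−M1)/(6·2)=-8899/10152, b=Δ1−h1·(2M1+M2)/6=2542/1269
seg 2: a=2, c=M2/2=-16537/5076, d=(M3−M2)/(6·2)=8947/10152, b=Δ2−h2·(2M2+M3)/6=-431/846
seg 3: a=-5, c=M3/2=2576/1269, d=(M4−M3)/(6·3)=-2273/11421, b=Δ3−h3·(2M3+M4)/6=-3763/1269
seg 4: a=-1, c=M4/2=101/423, d=(M5−M4)/(6·1)=-101/1269, b=Δ4−h4·(2M4+M5)/6=4874/1269
t_q=7/2 → seg 1, τ=1/2; S=-3+2542/1269·τ+2540/1269·τ²+-8899/10152·τ³=-14507/9024

  seg 0: a=3 b=-5078/1269 c=0 d=2540/11421
  seg 1: a=-3 b=2542/1269 c=2540/1269 d=-8899/10152
  seg 2: a=2 b=-431/846 c=-16537/5076 d=8947/10152
  seg 3: a=-5 b=-3763/1269 c=2576/1269 d=-2273/11421
  seg 4: a=-1 b=4874/1269 c=101/423 d=-101/1269
S(7/2) = -14507/9024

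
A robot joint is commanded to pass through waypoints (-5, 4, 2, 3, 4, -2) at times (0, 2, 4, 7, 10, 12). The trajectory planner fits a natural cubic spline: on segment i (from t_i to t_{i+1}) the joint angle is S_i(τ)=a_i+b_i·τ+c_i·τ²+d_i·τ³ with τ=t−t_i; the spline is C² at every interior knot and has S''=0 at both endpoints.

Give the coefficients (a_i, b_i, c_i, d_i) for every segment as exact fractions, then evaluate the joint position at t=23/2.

Δ: Δ0=9/2, Δ1=-1, Δ2=1/3, Δ3=1/3, Δ4=-3
row 1: diag=8, rhs=-33; c'=1/4, d'=-33/8
row 2: denom=10−2·1/4=19/2; d'=(8−2·-33/8)/(19/2)=65/38
row 3: denom=12−3·6/19=210/19; d'=(0−3·65/38)/(210/19)=-13/28
row 4: denom=10−3·19/70=643/70; d'=(-20−3·-13/28)/(643/70)=-2605/1286
back: M4=-2605/1286
back: M3=-13/28−19/70·-2605/1286=55/643
back: M2=65/38−6/19·55/643=2165/1286
back: M1=-33/8−1/4·2165/1286=-2923/643
M: M0=0, M1=-2923/643, M2=2165/1286, M3=55/643, M4=-2605/1286, M5=0
seg 0: a=-5, c=M0/2=0, d=(M1−M0)/(6·2)=-2923/7716, b=Δ0−h0·(2M0+M1)/6=23207/3858
seg 1: a=4, c=M1/2=-2923/1286, d=(M2−M1)/(6·2)=8011/15432, b=Δ1−h1·(2M1+M2)/6=5669/3858
seg 2: a=2, c=M2/2=2165/2572, d=(M3−M2)/(6·3)=-685/7716, b=Δ2−h2·(2M2+M3)/6=-2687/1929
seg 3: a=3, c=M3/2=55/1286, d=(M4−M3)/(6·3)=-905/7716, b=Δ3−h3·(2M3+M4)/6=9727/7716
seg 4: a=4, c=M4/2=-2605/2572, d=(M5−M4)/(6·2)=2605/15432, b=Δ4−h4·(2M4+M5)/6=-3182/1929
t_q=23/2 → seg 4, τ=3/2; S=4+-3182/1929·τ+-2605/2572·τ²+2605/15432·τ³=-7551/41152

  seg 0: a=-5 b=23207/3858 c=0 d=-2923/7716
  seg 1: a=4 b=5669/3858 c=-2923/1286 d=8011/15432
  seg 2: a=2 b=-2687/1929 c=2165/2572 d=-685/7716
  seg 3: a=3 b=9727/7716 c=55/1286 d=-905/7716
  seg 4: a=4 b=-3182/1929 c=-2605/2572 d=2605/15432
S(23/2) = -7551/41152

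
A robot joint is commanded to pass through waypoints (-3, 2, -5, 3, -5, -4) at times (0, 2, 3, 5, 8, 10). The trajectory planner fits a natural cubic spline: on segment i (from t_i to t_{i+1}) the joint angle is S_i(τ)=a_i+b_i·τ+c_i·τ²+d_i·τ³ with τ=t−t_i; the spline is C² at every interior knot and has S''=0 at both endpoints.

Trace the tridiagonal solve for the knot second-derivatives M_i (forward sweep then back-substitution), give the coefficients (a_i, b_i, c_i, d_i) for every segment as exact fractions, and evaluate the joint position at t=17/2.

Δ: Δ0=5/2, Δ1=-7, Δ2=4, Δ3=-8/3, Δ4=1/2
row 1: diag=6, rhs=-57; c'=1/6, d'=-19/2
row 2: denom=6−1·1/6=35/6; d'=(66−1·-19/2)/(35/6)=453/35
row 3: denom=10−2·12/35=326/35; d'=(-40−2·453/35)/(326/35)=-1153/163
row 4: denom=10−3·105/326=2945/326; d'=(19−3·-1153/163)/(2945/326)=13112/2945
back: M4=13112/2945
back: M3=-1153/163−105/326·13112/2945=-5011/589
back: M2=453/35−12/35·-5011/589=46707/2945
back: M1=-19/2−1/6·46707/2945=-35762/2945
M: M0=0, M1=-35762/2945, M2=46707/2945, M3=-5011/589, M4=13112/2945, M5=0
seg 0: a=-3, c=M0/2=0, d=(M1−M0)/(6·2)=-17881/17670, b=Δ0−h0·(2M0+M1)/6=115699/17670
seg 1: a=2, c=M1/2=-17881/2945, d=(M2−M1)/(6·1)=82469/17670, b=Δ1−h1·(2M1+M2)/6=-98873/17670
seg 2: a=-5, c=M2/2=46707/5890, d=(M3−M2)/(6·2)=-35881/17670, b=Δ2−h2·(2M2+M3)/6=-33019/8835
seg 3: a=3, c=M3/2=-5011/1178, d=(M4−M3)/(6·3)=38167/53010, b=Δ3−h3·(2M3+M4)/6=31937/8835
seg 4: a=-5, c=M4/2=6556/2945, d=(M5−M4)/(6·2)=-3278/8835, b=Δ4−h4·(2M4+M5)/6=-43613/17670
t_q=17/2 → seg 4, τ=1/2; S=-5+-43613/17670·τ+6556/2945·τ²+-3278/8835·τ³=-16857/2945

  seg 0: a=-3 b=115699/17670 c=0 d=-17881/17670
  seg 1: a=2 b=-98873/17670 c=-17881/2945 d=82469/17670
  seg 2: a=-5 b=-33019/8835 c=46707/5890 d=-35881/17670
  seg 3: a=3 b=31937/8835 c=-5011/1178 d=38167/53010
  seg 4: a=-5 b=-43613/17670 c=6556/2945 d=-3278/8835
S(17/2) = -16857/2945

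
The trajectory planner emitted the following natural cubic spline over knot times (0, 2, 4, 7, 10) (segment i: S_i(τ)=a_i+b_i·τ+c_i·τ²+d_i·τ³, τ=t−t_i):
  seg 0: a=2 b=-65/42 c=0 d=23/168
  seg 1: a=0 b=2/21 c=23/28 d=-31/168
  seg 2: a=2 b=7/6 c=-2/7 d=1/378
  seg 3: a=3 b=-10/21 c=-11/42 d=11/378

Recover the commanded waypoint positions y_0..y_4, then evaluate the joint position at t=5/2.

y_0 = S_0(0) = a_0 = 2
y_1 = S_1(0) = a_1 = 0
y_2 = S_2(0) = a_2 = 2
y_3 = S_3(0) = a_3 = 3
y_4 = S_3(3) = 0
t_q=5/2 is in segment 1 (τ=1/2); S_1(τ)=103/448

y_0=2 y_1=0 y_2=2 y_3=3 y_4=0
S(5/2) = 103/448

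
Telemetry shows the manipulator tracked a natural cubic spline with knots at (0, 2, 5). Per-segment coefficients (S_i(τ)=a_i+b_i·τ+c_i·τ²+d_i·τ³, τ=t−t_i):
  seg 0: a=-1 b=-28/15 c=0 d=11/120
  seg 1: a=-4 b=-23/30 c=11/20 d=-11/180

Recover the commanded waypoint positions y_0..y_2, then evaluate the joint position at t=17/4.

y_0 = S_0(0) = a_0 = -1
y_1 = S_1(0) = a_1 = -4
y_2 = S_1(3) = -3
t_q=17/4 is in segment 1 (τ=9/4); S_1(τ)=-931/256

y_0=-1 y_1=-4 y_2=-3
S(17/4) = -931/256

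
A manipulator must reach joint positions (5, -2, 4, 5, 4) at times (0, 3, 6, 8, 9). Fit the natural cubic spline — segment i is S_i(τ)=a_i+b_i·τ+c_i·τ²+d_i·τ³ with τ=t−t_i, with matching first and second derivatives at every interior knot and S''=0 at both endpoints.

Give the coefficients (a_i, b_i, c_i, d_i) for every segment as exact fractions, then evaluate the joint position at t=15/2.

Δ: Δ0=-7/3, Δ1=2, Δ2=1/2, Δ3=-1
row 1: diag=12, rhs=26; c'=1/4, d'=13/6
row 2: denom=10−3·1/4=37/4; d'=(-9−3·13/6)/(37/4)=-62/37
row 3: denom=6−2·8/37=206/37; d'=(-9−2·-62/37)/(206/37)=-209/206
back: M3=-209/206
back: M2=-62/37−8/37·-209/206=-150/103
back: M1=13/6−1/4·-150/103=782/309
M: M0=0, M1=782/309, M2=-150/103, M3=-209/206, M4=0
seg 0: a=5, c=M0/2=0, d=(M1−M0)/(6·3)=391/2781, b=Δ0−h0·(2M0+M1)/6=-1112/309
seg 1: a=-2, c=M1/2=391/309, d=(M2−M1)/(6·3)=-616/2781, b=Δ1−h1·(2M1+M2)/6=61/309
seg 2: a=4, c=M2/2=-75/103, d=(M3−M2)/(6·2)=91/2472, b=Δ2−h2·(2M2+M3)/6=559/309
seg 3: a=5, c=M3/2=-209/412, d=(M4−M3)/(6·1)=209/1236, b=Δ3−h3·(2M3+M4)/6=-409/618
t_q=15/2 → seg 2, τ=3/2; S=4+559/309·τ+-75/103·τ²+91/2472·τ³=34275/6592

  seg 0: a=5 b=-1112/309 c=0 d=391/2781
  seg 1: a=-2 b=61/309 c=391/309 d=-616/2781
  seg 2: a=4 b=559/309 c=-75/103 d=91/2472
  seg 3: a=5 b=-409/618 c=-209/412 d=209/1236
S(15/2) = 34275/6592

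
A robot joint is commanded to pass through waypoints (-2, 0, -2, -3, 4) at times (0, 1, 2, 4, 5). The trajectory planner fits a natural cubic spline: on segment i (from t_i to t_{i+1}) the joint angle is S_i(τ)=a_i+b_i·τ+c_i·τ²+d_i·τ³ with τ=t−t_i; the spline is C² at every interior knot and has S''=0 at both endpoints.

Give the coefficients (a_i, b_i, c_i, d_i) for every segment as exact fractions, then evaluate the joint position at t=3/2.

  seg 0: a=-2 b=3 c=0 d=-1
  seg 1: a=0 b=0 c=-3 d=1
  seg 2: a=-2 b=-3 c=0 d=5/8
  seg 3: a=-3 b=9/2 c=15/4 d=-5/4
S(3/2) = -5/8

Δ: Δ0=2, Δ1=-2, Δ2=-1/2, Δ3=7
row 1: diag=4, rhs=-24; c'=1/4, d'=-6
row 2: denom=6−1·1/4=23/4; d'=(9−1·-6)/(23/4)=60/23
row 3: denom=6−2·8/23=122/23; d'=(45−2·60/23)/(122/23)=15/2
back: M3=15/2
back: M2=60/23−8/23·15/2=0
back: M1=-6−1/4·0=-6
M: M0=0, M1=-6, M2=0, M3=15/2, M4=0
seg 0: a=-2, c=M0/2=0, d=(M1−M0)/(6·1)=-1, b=Δ0−h0·(2M0+M1)/6=3
seg 1: a=0, c=M1/2=-3, d=(M2−M1)/(6·1)=1, b=Δ1−h1·(2M1+M2)/6=0
seg 2: a=-2, c=M2/2=0, d=(M3−M2)/(6·2)=5/8, b=Δ2−h2·(2M2+M3)/6=-3
seg 3: a=-3, c=M3/2=15/4, d=(M4−M3)/(6·1)=-5/4, b=Δ3−h3·(2M3+M4)/6=9/2
t_q=3/2 → seg 1, τ=1/2; S=0+0·τ+-3·τ²+1·τ³=-5/8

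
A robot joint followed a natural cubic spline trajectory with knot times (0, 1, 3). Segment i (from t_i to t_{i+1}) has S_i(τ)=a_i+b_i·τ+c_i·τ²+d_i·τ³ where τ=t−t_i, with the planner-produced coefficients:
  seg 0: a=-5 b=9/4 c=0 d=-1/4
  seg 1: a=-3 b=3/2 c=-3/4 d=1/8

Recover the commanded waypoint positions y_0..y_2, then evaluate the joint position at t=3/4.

y_0 = S_0(0) = a_0 = -5
y_1 = S_1(0) = a_1 = -3
y_2 = S_1(2) = -2
t_q=3/4 is in segment 0 (τ=3/4); S_0(τ)=-875/256

y_0=-5 y_1=-3 y_2=-2
S(3/4) = -875/256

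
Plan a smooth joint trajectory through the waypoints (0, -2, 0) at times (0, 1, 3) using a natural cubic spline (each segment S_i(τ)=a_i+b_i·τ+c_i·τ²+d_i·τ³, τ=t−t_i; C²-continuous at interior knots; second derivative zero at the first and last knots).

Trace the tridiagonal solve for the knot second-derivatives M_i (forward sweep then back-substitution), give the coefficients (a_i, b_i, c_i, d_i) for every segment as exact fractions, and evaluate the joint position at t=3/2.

  seg 0: a=0 b=-5/2 c=0 d=1/2
  seg 1: a=-2 b=-1 c=3/2 d=-1/4
S(3/2) = -69/32

Δ: Δ0=-2, Δ1=1
row 1: diag=6, rhs=18; c'=1/3, d'=3
back: M1=3
M: M0=0, M1=3, M2=0
seg 0: a=0, c=M0/2=0, d=(M1−M0)/(6·1)=1/2, b=Δ0−h0·(2M0+M1)/6=-5/2
seg 1: a=-2, c=M1/2=3/2, d=(M2−M1)/(6·2)=-1/4, b=Δ1−h1·(2M1+M2)/6=-1
t_q=3/2 → seg 1, τ=1/2; S=-2+-1·τ+3/2·τ²+-1/4·τ³=-69/32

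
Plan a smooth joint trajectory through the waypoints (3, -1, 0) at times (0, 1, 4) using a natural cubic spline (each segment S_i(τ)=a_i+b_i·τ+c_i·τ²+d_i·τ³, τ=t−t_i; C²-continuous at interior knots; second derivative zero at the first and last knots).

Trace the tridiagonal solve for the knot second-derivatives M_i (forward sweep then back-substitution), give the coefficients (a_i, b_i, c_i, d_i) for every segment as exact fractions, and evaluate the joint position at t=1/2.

  seg 0: a=3 b=-109/24 c=0 d=13/24
  seg 1: a=-1 b=-35/12 c=13/8 d=-13/72
S(1/2) = 51/64

Δ: Δ0=-4, Δ1=1/3
row 1: diag=8, rhs=26; c'=3/8, d'=13/4
back: M1=13/4
M: M0=0, M1=13/4, M2=0
seg 0: a=3, c=M0/2=0, d=(M1−M0)/(6·1)=13/24, b=Δ0−h0·(2M0+M1)/6=-109/24
seg 1: a=-1, c=M1/2=13/8, d=(M2−M1)/(6·3)=-13/72, b=Δ1−h1·(2M1+M2)/6=-35/12
t_q=1/2 → seg 0, τ=1/2; S=3+-109/24·τ+0·τ²+13/24·τ³=51/64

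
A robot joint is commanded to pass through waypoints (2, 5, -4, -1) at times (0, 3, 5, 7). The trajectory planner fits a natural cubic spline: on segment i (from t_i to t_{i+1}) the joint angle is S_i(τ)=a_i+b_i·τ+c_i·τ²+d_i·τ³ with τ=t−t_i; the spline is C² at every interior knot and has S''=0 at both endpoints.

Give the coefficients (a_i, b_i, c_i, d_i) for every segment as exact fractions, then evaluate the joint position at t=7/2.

Δ: Δ0=1, Δ1=-9/2, Δ2=3/2
row 1: diag=10, rhs=-33; c'=1/5, d'=-33/10
row 2: denom=8−2·1/5=38/5; d'=(36−2·-33/10)/(38/5)=213/38
back: M2=213/38
back: M1=-33/10−1/5·213/38=-84/19
M: M0=0, M1=-84/19, M2=213/38, M3=0
seg 0: a=2, c=M0/2=0, d=(M1−M0)/(6·3)=-14/57, b=Δ0−h0·(2M0+M1)/6=61/19
seg 1: a=5, c=M1/2=-42/19, d=(M2−M1)/(6·2)=127/152, b=Δ1−h1·(2M1+M2)/6=-65/19
seg 2: a=-4, c=M2/2=213/76, d=(M3−M2)/(6·2)=-71/152, b=Δ2−h2·(2M2+M3)/6=-85/38
t_q=7/2 → seg 1, τ=1/2; S=5+-65/19·τ+-42/19·τ²+127/152·τ³=3455/1216

  seg 0: a=2 b=61/19 c=0 d=-14/57
  seg 1: a=5 b=-65/19 c=-42/19 d=127/152
  seg 2: a=-4 b=-85/38 c=213/76 d=-71/152
S(7/2) = 3455/1216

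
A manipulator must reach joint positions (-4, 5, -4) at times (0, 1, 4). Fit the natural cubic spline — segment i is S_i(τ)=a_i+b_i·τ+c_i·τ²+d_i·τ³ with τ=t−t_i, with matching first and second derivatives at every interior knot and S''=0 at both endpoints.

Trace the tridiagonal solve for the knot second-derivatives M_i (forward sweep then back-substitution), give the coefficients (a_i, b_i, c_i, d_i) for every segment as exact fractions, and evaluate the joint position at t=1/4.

Δ: Δ0=9, Δ1=-3
row 1: diag=8, rhs=-72; c'=3/8, d'=-9
back: M1=-9
M: M0=0, M1=-9, M2=0
seg 0: a=-4, c=M0/2=0, d=(M1−M0)/(6·1)=-3/2, b=Δ0−h0·(2M0+M1)/6=21/2
seg 1: a=5, c=M1/2=-9/2, d=(M2−M1)/(6·3)=1/2, b=Δ1−h1·(2M1+M2)/6=6
t_q=1/4 → seg 0, τ=1/4; S=-4+21/2·τ+0·τ²+-3/2·τ³=-179/128

  seg 0: a=-4 b=21/2 c=0 d=-3/2
  seg 1: a=5 b=6 c=-9/2 d=1/2
S(1/4) = -179/128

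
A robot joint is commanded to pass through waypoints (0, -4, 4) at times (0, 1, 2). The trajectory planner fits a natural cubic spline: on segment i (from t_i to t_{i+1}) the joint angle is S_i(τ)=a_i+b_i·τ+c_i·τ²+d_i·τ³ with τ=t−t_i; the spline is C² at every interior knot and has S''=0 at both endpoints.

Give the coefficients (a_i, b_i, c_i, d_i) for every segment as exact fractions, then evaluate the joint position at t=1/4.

  seg 0: a=0 b=-7 c=0 d=3
  seg 1: a=-4 b=2 c=9 d=-3
S(1/4) = -109/64

Δ: Δ0=-4, Δ1=8
row 1: diag=4, rhs=72; c'=1/4, d'=18
back: M1=18
M: M0=0, M1=18, M2=0
seg 0: a=0, c=M0/2=0, d=(M1−M0)/(6·1)=3, b=Δ0−h0·(2M0+M1)/6=-7
seg 1: a=-4, c=M1/2=9, d=(M2−M1)/(6·1)=-3, b=Δ1−h1·(2M1+M2)/6=2
t_q=1/4 → seg 0, τ=1/4; S=0+-7·τ+0·τ²+3·τ³=-109/64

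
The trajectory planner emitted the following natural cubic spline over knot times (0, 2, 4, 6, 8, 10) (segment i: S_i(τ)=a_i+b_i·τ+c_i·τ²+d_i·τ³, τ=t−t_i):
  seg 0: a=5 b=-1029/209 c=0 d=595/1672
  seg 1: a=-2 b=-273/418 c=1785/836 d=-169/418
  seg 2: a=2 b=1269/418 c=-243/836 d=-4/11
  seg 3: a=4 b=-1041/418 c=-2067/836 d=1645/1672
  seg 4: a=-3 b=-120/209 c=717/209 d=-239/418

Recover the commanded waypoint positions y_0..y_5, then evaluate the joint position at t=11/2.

y_0=5 y_1=-2 y_2=2 y_3=4 y_4=-3 y_5=5
S(11/2) = 15625/3344

y_0 = S_0(0) = a_0 = 5
y_1 = S_1(0) = a_1 = -2
y_2 = S_2(0) = a_2 = 2
y_3 = S_3(0) = a_3 = 4
y_4 = S_4(0) = a_4 = -3
y_5 = S_4(2) = 5
t_q=11/2 is in segment 2 (τ=3/2); S_2(τ)=15625/3344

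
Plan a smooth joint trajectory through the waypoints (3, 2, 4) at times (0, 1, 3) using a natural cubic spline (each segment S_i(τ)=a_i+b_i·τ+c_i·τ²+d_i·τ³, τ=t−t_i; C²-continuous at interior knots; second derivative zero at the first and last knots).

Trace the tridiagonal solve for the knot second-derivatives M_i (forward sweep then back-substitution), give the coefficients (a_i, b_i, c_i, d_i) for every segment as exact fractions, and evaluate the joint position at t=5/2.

  seg 0: a=3 b=-4/3 c=0 d=1/3
  seg 1: a=2 b=-1/3 c=1 d=-1/6
S(5/2) = 51/16

Δ: Δ0=-1, Δ1=1
row 1: diag=6, rhs=12; c'=1/3, d'=2
back: M1=2
M: M0=0, M1=2, M2=0
seg 0: a=3, c=M0/2=0, d=(M1−M0)/(6·1)=1/3, b=Δ0−h0·(2M0+M1)/6=-4/3
seg 1: a=2, c=M1/2=1, d=(M2−M1)/(6·2)=-1/6, b=Δ1−h1·(2M1+M2)/6=-1/3
t_q=5/2 → seg 1, τ=3/2; S=2+-1/3·τ+1·τ²+-1/6·τ³=51/16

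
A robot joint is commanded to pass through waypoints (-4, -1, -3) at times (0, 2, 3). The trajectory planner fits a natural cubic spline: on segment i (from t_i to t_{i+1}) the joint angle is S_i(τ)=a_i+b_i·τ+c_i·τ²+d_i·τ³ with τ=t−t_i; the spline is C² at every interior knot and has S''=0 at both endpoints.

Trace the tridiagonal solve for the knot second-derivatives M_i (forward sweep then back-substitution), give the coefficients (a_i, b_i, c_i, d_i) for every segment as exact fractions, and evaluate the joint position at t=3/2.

Δ: Δ0=3/2, Δ1=-2
row 1: diag=6, rhs=-21; c'=1/6, d'=-7/2
back: M1=-7/2
M: M0=0, M1=-7/2, M2=0
seg 0: a=-4, c=M0/2=0, d=(M1−M0)/(6·2)=-7/24, b=Δ0−h0·(2M0+M1)/6=8/3
seg 1: a=-1, c=M1/2=-7/4, d=(M2−M1)/(6·1)=7/12, b=Δ1−h1·(2M1+M2)/6=-5/6
t_q=3/2 → seg 0, τ=3/2; S=-4+8/3·τ+0·τ²+-7/24·τ³=-63/64

  seg 0: a=-4 b=8/3 c=0 d=-7/24
  seg 1: a=-1 b=-5/6 c=-7/4 d=7/12
S(3/2) = -63/64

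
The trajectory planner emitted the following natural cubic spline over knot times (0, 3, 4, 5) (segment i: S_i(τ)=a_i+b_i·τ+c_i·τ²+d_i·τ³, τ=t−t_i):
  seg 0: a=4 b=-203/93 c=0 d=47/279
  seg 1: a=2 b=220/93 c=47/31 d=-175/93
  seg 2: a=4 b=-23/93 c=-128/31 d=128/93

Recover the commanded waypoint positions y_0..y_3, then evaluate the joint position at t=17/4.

y_0 = S_0(0) = a_0 = 4
y_1 = S_1(0) = a_1 = 2
y_2 = S_2(0) = a_2 = 4
y_3 = S_2(1) = 1
t_q=17/4 is in segment 2 (τ=1/4); S_2(τ)=459/124

y_0=4 y_1=2 y_2=4 y_3=1
S(17/4) = 459/124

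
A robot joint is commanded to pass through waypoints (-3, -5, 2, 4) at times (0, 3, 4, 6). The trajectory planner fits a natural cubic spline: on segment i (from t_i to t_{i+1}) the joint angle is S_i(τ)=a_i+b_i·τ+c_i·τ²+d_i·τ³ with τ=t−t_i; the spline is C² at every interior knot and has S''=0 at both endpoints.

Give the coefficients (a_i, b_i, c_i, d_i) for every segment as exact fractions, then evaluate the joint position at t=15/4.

  seg 0: a=-3 b=-562/141 c=0 d=52/141
  seg 1: a=-5 b=842/141 c=156/47 d=-323/141
  seg 2: a=2 b=809/141 c=-167/47 d=167/282
S(15/4) = 1141/3008

Δ: Δ0=-2/3, Δ1=7, Δ2=1
row 1: diag=8, rhs=46; c'=1/8, d'=23/4
row 2: denom=6−1·1/8=47/8; d'=(-36−1·23/4)/(47/8)=-334/47
back: M2=-334/47
back: M1=23/4−1/8·-334/47=312/47
M: M0=0, M1=312/47, M2=-334/47, M3=0
seg 0: a=-3, c=M0/2=0, d=(M1−M0)/(6·3)=52/141, b=Δ0−h0·(2M0+M1)/6=-562/141
seg 1: a=-5, c=M1/2=156/47, d=(M2−M1)/(6·1)=-323/141, b=Δ1−h1·(2M1+M2)/6=842/141
seg 2: a=2, c=M2/2=-167/47, d=(M3−M2)/(6·2)=167/282, b=Δ2−h2·(2M2+M3)/6=809/141
t_q=15/4 → seg 1, τ=3/4; S=-5+842/141·τ+156/47·τ²+-323/141·τ³=1141/3008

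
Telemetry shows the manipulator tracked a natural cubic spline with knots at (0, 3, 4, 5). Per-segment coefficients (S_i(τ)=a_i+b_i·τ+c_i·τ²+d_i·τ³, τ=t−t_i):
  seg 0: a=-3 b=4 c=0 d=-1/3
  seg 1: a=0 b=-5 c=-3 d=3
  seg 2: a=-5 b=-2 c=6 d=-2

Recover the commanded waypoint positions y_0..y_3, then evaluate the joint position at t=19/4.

y_0 = S_0(0) = a_0 = -3
y_1 = S_1(0) = a_1 = 0
y_2 = S_2(0) = a_2 = -5
y_3 = S_2(1) = -3
t_q=19/4 is in segment 2 (τ=3/4); S_2(τ)=-127/32

y_0=-3 y_1=0 y_2=-5 y_3=-3
S(19/4) = -127/32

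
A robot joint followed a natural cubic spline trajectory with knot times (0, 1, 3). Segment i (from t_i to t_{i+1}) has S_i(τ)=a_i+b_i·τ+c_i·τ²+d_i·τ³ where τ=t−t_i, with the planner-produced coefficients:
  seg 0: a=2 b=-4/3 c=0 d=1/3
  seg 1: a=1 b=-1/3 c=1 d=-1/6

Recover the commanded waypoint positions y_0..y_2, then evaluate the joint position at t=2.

y_0=2 y_1=1 y_2=3
S(2) = 3/2

y_0 = S_0(0) = a_0 = 2
y_1 = S_1(0) = a_1 = 1
y_2 = S_1(2) = 3
t_q=2 is in segment 1 (τ=1); S_1(τ)=3/2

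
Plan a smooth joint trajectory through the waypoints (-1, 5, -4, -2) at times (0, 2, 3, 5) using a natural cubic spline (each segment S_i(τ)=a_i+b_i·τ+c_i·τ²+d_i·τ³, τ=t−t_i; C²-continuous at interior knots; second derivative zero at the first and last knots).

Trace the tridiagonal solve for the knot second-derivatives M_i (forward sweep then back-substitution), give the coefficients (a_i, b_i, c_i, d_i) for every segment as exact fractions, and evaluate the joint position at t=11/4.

Δ: Δ0=3, Δ1=-9, Δ2=1
row 1: diag=6, rhs=-72; c'=1/6, d'=-12
row 2: denom=6−1·1/6=35/6; d'=(60−1·-12)/(35/6)=432/35
back: M2=432/35
back: M1=-12−1/6·432/35=-492/35
M: M0=0, M1=-492/35, M2=432/35, M3=0
seg 0: a=-1, c=M0/2=0, d=(M1−M0)/(6·2)=-41/35, b=Δ0−h0·(2M0+M1)/6=269/35
seg 1: a=5, c=M1/2=-246/35, d=(M2−M1)/(6·1)=22/5, b=Δ1−h1·(2M1+M2)/6=-223/35
seg 2: a=-4, c=M2/2=216/35, d=(M3−M2)/(6·2)=-36/35, b=Δ2−h2·(2M2+M3)/6=-253/35
t_q=11/4 → seg 1, τ=3/4; S=5+-223/35·τ+-246/35·τ²+22/5·τ³=-2101/1120

  seg 0: a=-1 b=269/35 c=0 d=-41/35
  seg 1: a=5 b=-223/35 c=-246/35 d=22/5
  seg 2: a=-4 b=-253/35 c=216/35 d=-36/35
S(11/4) = -2101/1120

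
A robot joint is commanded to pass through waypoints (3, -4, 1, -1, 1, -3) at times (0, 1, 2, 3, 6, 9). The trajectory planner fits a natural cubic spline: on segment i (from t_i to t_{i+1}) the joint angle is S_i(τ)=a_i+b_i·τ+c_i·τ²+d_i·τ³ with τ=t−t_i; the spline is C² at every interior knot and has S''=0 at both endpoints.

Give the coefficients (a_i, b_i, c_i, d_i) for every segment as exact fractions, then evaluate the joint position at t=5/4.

  seg 0: a=3 b=-13478/1257 c=0 d=4679/1257
  seg 1: a=-4 b=559/1257 c=4679/419 d=-8311/1257
  seg 2: a=1 b=3700/1257 c=-3632/419 d=4682/1257
  seg 3: a=-1 b=-4046/1257 c=1050/419 d=-1522/3771
  seg 4: a=1 b=1156/1257 c=-472/419 d=472/3771
S(5/4) = -88337/26816

Δ: Δ0=-7, Δ1=5, Δ2=-2, Δ3=2/3, Δ4=-4/3
row 1: diag=4, rhs=72; c'=1/4, d'=18
row 2: denom=4−1·1/4=15/4; d'=(-42−1·18)/(15/4)=-16
row 3: denom=8−1·4/15=116/15; d'=(16−1·-16)/(116/15)=120/29
row 4: denom=12−3·45/116=1257/116; d'=(-12−3·120/29)/(1257/116)=-944/419
back: M4=-944/419
back: M3=120/29−45/116·-944/419=2100/419
back: M2=-16−4/15·2100/419=-7264/419
back: M1=18−1/4·-7264/419=9358/419
M: M0=0, M1=9358/419, M2=-7264/419, M3=2100/419, M4=-944/419, M5=0
seg 0: a=3, c=M0/2=0, d=(M1−M0)/(6·1)=4679/1257, b=Δ0−h0·(2M0+M1)/6=-13478/1257
seg 1: a=-4, c=M1/2=4679/419, d=(M2−M1)/(6·1)=-8311/1257, b=Δ1−h1·(2M1+M2)/6=559/1257
seg 2: a=1, c=M2/2=-3632/419, d=(M3−M2)/(6·1)=4682/1257, b=Δ2−h2·(2M2+M3)/6=3700/1257
seg 3: a=-1, c=M3/2=1050/419, d=(M4−M3)/(6·3)=-1522/3771, b=Δ3−h3·(2M3+M4)/6=-4046/1257
seg 4: a=1, c=M4/2=-472/419, d=(M5−M4)/(6·3)=472/3771, b=Δ4−h4·(2M4+M5)/6=1156/1257
t_q=5/4 → seg 1, τ=1/4; S=-4+559/1257·τ+4679/419·τ²+-8311/1257·τ³=-88337/26816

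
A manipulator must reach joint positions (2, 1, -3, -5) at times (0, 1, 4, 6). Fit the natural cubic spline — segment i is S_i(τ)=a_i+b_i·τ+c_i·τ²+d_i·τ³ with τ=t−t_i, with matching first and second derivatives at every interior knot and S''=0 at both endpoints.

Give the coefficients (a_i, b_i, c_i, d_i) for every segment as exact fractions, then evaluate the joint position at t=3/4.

  seg 0: a=2 b=-200/213 c=0 d=-13/213
  seg 1: a=1 b=-239/213 c=-13/71 d=8/213
  seg 2: a=-3 b=-257/213 c=11/71 d=-11/426
S(3/4) = 5771/4544

Δ: Δ0=-1, Δ1=-4/3, Δ2=-1
row 1: diag=8, rhs=-2; c'=3/8, d'=-1/4
row 2: denom=10−3·3/8=71/8; d'=(2−3·-1/4)/(71/8)=22/71
back: M2=22/71
back: M1=-1/4−3/8·22/71=-26/71
M: M0=0, M1=-26/71, M2=22/71, M3=0
seg 0: a=2, c=M0/2=0, d=(M1−M0)/(6·1)=-13/213, b=Δ0−h0·(2M0+M1)/6=-200/213
seg 1: a=1, c=M1/2=-13/71, d=(M2−M1)/(6·3)=8/213, b=Δ1−h1·(2M1+M2)/6=-239/213
seg 2: a=-3, c=M2/2=11/71, d=(M3−M2)/(6·2)=-11/426, b=Δ2−h2·(2M2+M3)/6=-257/213
t_q=3/4 → seg 0, τ=3/4; S=2+-200/213·τ+0·τ²+-13/213·τ³=5771/4544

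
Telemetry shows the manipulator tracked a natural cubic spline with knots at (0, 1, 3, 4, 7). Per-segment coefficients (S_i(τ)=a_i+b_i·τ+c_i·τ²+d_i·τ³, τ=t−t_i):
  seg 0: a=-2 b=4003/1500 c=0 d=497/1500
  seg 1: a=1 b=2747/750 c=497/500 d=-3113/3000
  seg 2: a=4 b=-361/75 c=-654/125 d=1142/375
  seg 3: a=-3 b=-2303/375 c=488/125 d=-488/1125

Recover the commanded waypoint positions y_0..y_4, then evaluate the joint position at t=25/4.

y_0 = S_0(0) = a_0 = -2
y_1 = S_1(0) = a_1 = 1
y_2 = S_2(0) = a_2 = 4
y_3 = S_3(0) = a_3 = -3
y_4 = S_3(3) = 2
t_q=25/4 is in segment 3 (τ=9/4); S_3(τ)=-399/200

y_0=-2 y_1=1 y_2=4 y_3=-3 y_4=2
S(25/4) = -399/200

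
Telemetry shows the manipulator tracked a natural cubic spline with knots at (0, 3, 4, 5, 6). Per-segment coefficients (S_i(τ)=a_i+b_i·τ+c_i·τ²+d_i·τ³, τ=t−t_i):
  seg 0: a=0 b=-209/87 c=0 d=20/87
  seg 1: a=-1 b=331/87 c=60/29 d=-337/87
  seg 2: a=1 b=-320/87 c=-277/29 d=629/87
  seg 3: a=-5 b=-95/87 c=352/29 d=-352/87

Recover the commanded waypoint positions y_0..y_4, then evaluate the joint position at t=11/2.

y_0 = S_0(0) = a_0 = 0
y_1 = S_1(0) = a_1 = -1
y_2 = S_2(0) = a_2 = 1
y_3 = S_3(0) = a_3 = -5
y_4 = S_3(1) = 2
t_q=11/2 is in segment 3 (τ=1/2); S_3(τ)=-175/58

y_0=0 y_1=-1 y_2=1 y_3=-5 y_4=2
S(11/2) = -175/58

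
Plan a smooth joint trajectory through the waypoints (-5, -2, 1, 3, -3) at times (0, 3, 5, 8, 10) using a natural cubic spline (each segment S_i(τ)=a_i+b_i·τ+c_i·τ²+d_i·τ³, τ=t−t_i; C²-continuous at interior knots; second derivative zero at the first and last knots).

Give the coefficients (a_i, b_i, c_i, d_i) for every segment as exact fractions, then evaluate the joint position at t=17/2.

  seg 0: a=-5 b=1499/1740 c=0 d=241/15660
  seg 1: a=-2 b=1111/870 c=241/1740 d=-47/3480
  seg 2: a=1 b=242/145 c=5/87 d=-511/3915
  seg 3: a=3 b=-219/145 c=-162/145 d=27/145
S(17/2) = 2307/1160

Δ: Δ0=1, Δ1=3/2, Δ2=2/3, Δ3=-3
row 1: diag=10, rhs=3; c'=1/5, d'=3/10
row 2: denom=10−2·1/5=48/5; d'=(-5−2·3/10)/(48/5)=-7/12
row 3: denom=10−3·5/16=145/16; d'=(-22−3·-7/12)/(145/16)=-324/145
back: M3=-324/145
back: M2=-7/12−5/16·-324/145=10/87
back: M1=3/10−1/5·10/87=241/870
M: M0=0, M1=241/870, M2=10/87, M3=-324/145, M4=0
seg 0: a=-5, c=M0/2=0, d=(M1−M0)/(6·3)=241/15660, b=Δ0−h0·(2M0+M1)/6=1499/1740
seg 1: a=-2, c=M1/2=241/1740, d=(M2−M1)/(6·2)=-47/3480, b=Δ1−h1·(2M1+M2)/6=1111/870
seg 2: a=1, c=M2/2=5/87, d=(M3−M2)/(6·3)=-511/3915, b=Δ2−h2·(2M2+M3)/6=242/145
seg 3: a=3, c=M3/2=-162/145, d=(M4−M3)/(6·2)=27/145, b=Δ3−h3·(2M3+M4)/6=-219/145
t_q=17/2 → seg 3, τ=1/2; S=3+-219/145·τ+-162/145·τ²+27/145·τ³=2307/1160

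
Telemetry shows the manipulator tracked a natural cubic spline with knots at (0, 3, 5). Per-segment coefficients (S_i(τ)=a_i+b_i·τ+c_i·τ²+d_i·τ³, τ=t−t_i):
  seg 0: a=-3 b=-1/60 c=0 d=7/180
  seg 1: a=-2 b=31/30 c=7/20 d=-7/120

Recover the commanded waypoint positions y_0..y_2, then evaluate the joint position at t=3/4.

y_0 = S_0(0) = a_0 = -3
y_1 = S_1(0) = a_1 = -2
y_2 = S_1(2) = 1
t_q=3/4 is in segment 0 (τ=3/4); S_0(τ)=-767/256

y_0=-3 y_1=-2 y_2=1
S(3/4) = -767/256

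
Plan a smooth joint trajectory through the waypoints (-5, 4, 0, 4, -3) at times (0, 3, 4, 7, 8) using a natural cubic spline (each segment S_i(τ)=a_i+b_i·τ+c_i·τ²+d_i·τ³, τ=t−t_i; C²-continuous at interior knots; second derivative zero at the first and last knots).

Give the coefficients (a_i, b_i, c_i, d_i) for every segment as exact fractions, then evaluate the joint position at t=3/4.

Δ: Δ0=3, Δ1=-4, Δ2=4/3, Δ3=-7
row 1: diag=8, rhs=-42; c'=1/8, d'=-21/4
row 2: denom=8−1·1/8=63/8; d'=(32−1·-21/4)/(63/8)=298/63
row 3: denom=8−3·8/21=48/7; d'=(-50−3·298/63)/(48/7)=-337/36
back: M3=-337/36
back: M2=298/63−8/21·-337/36=224/27
back: M1=-21/4−1/8·224/27=-679/108
M: M0=0, M1=-679/108, M2=224/27, M3=-337/36, M4=0
seg 0: a=-5, c=M0/2=0, d=(M1−M0)/(6·3)=-679/1944, b=Δ0−h0·(2M0+M1)/6=1327/216
seg 1: a=4, c=M1/2=-679/216, d=(M2−M1)/(6·1)=175/72, b=Δ1−h1·(2M1+M2)/6=-355/108
seg 2: a=0, c=M2/2=112/27, d=(M3−M2)/(6·3)=-1907/1944, b=Δ2−h2·(2M2+M3)/6=-493/216
seg 3: a=4, c=M3/2=-337/72, d=(M4−M3)/(6·1)=337/216, b=Δ3−h3·(2M3+M4)/6=-419/108
t_q=3/4 → seg 0, τ=3/4; S=-5+1327/216·τ+0·τ²+-679/1944·τ³=-829/1536

  seg 0: a=-5 b=1327/216 c=0 d=-679/1944
  seg 1: a=4 b=-355/108 c=-679/216 d=175/72
  seg 2: a=0 b=-493/216 c=112/27 d=-1907/1944
  seg 3: a=4 b=-419/108 c=-337/72 d=337/216
S(3/4) = -829/1536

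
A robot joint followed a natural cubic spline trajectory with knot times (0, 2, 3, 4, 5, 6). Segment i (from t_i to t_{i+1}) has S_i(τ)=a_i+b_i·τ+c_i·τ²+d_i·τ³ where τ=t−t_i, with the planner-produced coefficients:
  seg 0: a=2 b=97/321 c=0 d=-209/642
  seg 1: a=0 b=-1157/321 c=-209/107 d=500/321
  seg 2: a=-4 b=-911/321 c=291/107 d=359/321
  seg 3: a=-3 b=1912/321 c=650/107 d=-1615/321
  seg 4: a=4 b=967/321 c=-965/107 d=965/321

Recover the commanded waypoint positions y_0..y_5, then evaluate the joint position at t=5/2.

y_0=2 y_1=0 y_2=-4 y_3=-3 y_4=4 y_5=1
S(5/2) = -897/428

y_0 = S_0(0) = a_0 = 2
y_1 = S_1(0) = a_1 = 0
y_2 = S_2(0) = a_2 = -4
y_3 = S_3(0) = a_3 = -3
y_4 = S_4(0) = a_4 = 4
y_5 = S_4(1) = 1
t_q=5/2 is in segment 1 (τ=1/2); S_1(τ)=-897/428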